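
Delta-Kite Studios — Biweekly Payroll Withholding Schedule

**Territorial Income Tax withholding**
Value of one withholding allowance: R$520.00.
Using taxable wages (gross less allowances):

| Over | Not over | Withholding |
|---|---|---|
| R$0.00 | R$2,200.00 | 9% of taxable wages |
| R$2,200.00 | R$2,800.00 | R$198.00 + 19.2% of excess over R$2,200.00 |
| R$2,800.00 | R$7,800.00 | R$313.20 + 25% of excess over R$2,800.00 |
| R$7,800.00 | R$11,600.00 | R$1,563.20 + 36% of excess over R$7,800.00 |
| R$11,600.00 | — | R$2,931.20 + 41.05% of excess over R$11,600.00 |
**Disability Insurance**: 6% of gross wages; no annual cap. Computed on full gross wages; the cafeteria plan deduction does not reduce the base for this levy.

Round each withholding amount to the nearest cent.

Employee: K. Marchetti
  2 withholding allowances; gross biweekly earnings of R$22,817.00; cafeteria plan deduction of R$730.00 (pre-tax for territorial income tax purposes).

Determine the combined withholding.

Territorial Income Tax: taxable = R$22,817.00 − R$730.00 − 2×R$520.00 = R$21,047.00
  R$2,931.20 + 41.05% × (R$21,047.00 − R$11,600.00) = R$2,931.20 + 41.05% × R$9,447.00 = R$6,809.19
Disability Insurance: 6% × R$22,817.00 = R$1,369.02
Total: R$6,809.19 + R$1,369.02 = R$8,178.21

R$8,178.21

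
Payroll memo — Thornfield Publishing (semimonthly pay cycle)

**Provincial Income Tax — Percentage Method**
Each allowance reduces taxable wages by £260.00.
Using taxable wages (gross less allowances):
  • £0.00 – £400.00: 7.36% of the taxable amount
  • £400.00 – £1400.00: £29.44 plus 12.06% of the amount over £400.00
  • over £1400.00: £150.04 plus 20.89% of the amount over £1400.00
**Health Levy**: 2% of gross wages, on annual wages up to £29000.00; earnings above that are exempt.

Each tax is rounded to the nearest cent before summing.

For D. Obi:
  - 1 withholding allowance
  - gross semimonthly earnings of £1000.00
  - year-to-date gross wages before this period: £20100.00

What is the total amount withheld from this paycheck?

Provincial Income Tax: taxable = £1000.00 − 1×£260.00 = £740.00
  £29.44 + 12.06% × (£740.00 − £400.00) = £29.44 + 12.06% × £340.00 = £70.44
Health Levy: 2% × £1000.00 = £20.00
Total: £70.44 + £20.00 = £90.44

£90.44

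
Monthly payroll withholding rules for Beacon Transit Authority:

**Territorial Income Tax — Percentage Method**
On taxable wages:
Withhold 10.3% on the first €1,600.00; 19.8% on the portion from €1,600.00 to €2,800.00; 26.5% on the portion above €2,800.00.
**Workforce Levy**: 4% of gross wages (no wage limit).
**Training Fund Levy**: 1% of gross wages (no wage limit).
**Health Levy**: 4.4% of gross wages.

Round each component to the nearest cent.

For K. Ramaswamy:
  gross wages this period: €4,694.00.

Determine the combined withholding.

Territorial Income Tax: taxable = €4,694.00
  €402.40 + 26.5% × (€4,694.00 − €2,800.00) = €402.40 + 26.5% × €1,894.00 = €904.31
Workforce Levy: 4% × €4,694.00 = €187.76
Training Fund Levy: 1% × €4,694.00 = €46.94
Health Levy: 4.4% × €4,694.00 = €206.54
Total: €904.31 + €187.76 + €46.94 + €206.54 = €1,345.55

€1,345.55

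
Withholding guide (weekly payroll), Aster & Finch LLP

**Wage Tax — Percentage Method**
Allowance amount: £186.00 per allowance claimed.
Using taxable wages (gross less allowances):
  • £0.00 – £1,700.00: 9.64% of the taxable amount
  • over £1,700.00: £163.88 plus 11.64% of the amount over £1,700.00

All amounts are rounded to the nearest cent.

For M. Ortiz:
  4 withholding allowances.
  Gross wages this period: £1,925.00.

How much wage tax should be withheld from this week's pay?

£113.85

Wage Tax: taxable = £1,925.00 − 4×£186.00 = £1,181.00
  9.64% × £1,181.00 = £113.85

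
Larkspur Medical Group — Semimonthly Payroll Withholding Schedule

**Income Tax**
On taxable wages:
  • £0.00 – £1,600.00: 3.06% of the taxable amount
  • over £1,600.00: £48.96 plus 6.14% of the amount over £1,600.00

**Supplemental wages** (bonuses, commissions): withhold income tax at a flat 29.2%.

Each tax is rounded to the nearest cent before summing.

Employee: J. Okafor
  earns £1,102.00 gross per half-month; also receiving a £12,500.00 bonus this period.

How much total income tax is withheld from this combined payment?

Income Tax: taxable = £1,102.00
  3.06% × £1,102.00 = £33.72
Supplemental (29.2% flat on bonus): 29.2% × £12,500.00 = £3,650.00
Total income tax: £33.72 + £3,650.00 = £3,683.72

£3,683.72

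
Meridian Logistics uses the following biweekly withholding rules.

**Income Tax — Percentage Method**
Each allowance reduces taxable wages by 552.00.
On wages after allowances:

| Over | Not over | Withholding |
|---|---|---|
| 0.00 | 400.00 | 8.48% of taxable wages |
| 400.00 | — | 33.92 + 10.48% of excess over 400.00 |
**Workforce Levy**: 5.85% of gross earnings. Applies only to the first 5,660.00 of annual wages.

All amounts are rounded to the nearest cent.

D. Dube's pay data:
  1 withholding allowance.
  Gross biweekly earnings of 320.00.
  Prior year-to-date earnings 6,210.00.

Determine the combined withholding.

0.00

Income Tax: taxable = 320.00 − 1×552.00 = -232.00
  Taxable ≤ 0 → 0.00
Workforce Levy: YTD 6,210.00 ≥ cap 5,660.00 → 0.00
Total: 0.00 + 0.00 = 0.00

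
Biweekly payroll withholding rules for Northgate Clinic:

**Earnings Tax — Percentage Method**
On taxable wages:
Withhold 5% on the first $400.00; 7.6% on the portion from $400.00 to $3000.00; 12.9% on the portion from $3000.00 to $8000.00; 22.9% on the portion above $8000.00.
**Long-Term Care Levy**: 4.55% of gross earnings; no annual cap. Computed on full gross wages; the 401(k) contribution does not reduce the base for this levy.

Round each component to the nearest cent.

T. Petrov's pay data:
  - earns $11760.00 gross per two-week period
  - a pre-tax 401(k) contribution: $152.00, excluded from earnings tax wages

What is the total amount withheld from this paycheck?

Earnings Tax: taxable = $11760.00 − $152.00 = $11608.00
  $862.60 + 22.9% × ($11608.00 − $8000.00) = $862.60 + 22.9% × $3608.00 = $1688.83
Long-Term Care Levy: 4.55% × $11760.00 = $535.08
Total: $1688.83 + $535.08 = $2223.91

$2223.91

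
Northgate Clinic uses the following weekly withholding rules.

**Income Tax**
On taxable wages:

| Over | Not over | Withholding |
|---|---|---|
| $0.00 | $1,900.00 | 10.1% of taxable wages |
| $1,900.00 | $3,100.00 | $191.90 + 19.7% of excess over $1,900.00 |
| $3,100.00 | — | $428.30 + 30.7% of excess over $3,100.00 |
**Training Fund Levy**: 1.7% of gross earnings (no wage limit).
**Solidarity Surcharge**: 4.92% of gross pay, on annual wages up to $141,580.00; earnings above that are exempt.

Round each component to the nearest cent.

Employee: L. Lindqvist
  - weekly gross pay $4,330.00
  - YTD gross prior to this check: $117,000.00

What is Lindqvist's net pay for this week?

$3,237.44

Income Tax: taxable = $4,330.00
  $428.30 + 30.7% × ($4,330.00 − $3,100.00) = $428.30 + 30.7% × $1,230.00 = $805.91
Training Fund Levy: 1.7% × $4,330.00 = $73.61
Solidarity Surcharge: 4.92% × $4,330.00 = $213.04
Total withheld: $805.91 + $73.61 + $213.04 = $1,092.56
Net pay: $4,330.00 − $1,092.56 = $3,237.44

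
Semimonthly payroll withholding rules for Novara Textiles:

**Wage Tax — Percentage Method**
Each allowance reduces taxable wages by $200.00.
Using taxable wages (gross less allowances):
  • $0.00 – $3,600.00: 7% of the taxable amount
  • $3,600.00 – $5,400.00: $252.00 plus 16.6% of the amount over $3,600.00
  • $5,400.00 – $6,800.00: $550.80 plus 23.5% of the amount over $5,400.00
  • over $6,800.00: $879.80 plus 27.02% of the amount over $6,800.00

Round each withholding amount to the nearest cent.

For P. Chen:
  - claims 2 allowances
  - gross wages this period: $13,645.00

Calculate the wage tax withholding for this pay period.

$2,621.24

Wage Tax: taxable = $13,645.00 − 2×$200.00 = $13,245.00
  $879.80 + 27.02% × ($13,245.00 − $6,800.00) = $879.80 + 27.02% × $6,445.00 = $2,621.24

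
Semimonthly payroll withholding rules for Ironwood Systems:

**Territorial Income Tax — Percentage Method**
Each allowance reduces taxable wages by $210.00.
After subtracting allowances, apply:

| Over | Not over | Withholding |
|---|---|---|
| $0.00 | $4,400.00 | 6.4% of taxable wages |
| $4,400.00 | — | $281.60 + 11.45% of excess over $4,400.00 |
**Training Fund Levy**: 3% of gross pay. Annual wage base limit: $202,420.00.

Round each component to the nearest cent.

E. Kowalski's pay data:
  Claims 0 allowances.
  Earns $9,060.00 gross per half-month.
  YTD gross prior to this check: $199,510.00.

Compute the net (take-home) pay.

Territorial Income Tax: taxable = $9,060.00
  $281.60 + 11.45% × ($9,060.00 − $4,400.00) = $281.60 + 11.45% × $4,660.00 = $815.17
Training Fund Levy: cap $202,420.00 − YTD $199,510.00 = $2,910.00 subject; 3% × $2,910.00 = $87.30
Total withheld: $815.17 + $87.30 = $902.47
Net pay: $9,060.00 − $902.47 = $8,157.53

$8,157.53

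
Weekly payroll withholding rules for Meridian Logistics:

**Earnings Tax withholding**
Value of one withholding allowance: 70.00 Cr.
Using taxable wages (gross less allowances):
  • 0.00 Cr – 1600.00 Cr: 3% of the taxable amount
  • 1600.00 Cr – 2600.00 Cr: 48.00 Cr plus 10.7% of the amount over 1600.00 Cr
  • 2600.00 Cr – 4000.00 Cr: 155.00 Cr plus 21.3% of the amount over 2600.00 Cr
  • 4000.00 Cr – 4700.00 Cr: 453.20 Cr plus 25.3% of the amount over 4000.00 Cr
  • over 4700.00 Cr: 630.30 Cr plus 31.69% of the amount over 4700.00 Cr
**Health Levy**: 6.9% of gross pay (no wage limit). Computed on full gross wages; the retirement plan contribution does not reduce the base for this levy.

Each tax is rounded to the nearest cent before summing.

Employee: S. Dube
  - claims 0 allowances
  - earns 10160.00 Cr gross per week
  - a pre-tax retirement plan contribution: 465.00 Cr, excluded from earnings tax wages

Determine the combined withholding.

2914.26 Cr

Earnings Tax: taxable = 10160.00 Cr − 465.00 Cr = 9695.00 Cr
  630.30 Cr + 31.69% × (9695.00 Cr − 4700.00 Cr) = 630.30 Cr + 31.69% × 4995.00 Cr = 2213.22 Cr
Health Levy: 6.9% × 10160.00 Cr = 701.04 Cr
Total: 2213.22 Cr + 701.04 Cr = 2914.26 Cr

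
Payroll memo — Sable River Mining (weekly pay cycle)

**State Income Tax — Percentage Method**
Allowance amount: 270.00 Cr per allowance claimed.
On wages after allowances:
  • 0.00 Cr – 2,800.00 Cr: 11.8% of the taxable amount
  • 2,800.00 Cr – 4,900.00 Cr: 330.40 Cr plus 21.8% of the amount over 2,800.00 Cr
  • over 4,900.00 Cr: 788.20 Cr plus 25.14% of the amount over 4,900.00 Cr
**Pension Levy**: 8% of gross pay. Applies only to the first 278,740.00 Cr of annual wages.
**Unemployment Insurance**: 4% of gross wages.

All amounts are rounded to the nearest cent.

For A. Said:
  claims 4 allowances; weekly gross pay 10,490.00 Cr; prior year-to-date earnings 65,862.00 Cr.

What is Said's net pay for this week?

7,309.19 Cr

State Income Tax: taxable = 10,490.00 Cr − 4×270.00 Cr = 9,410.00 Cr
  788.20 Cr + 25.14% × (9,410.00 Cr − 4,900.00 Cr) = 788.20 Cr + 25.14% × 4,510.00 Cr = 1,922.01 Cr
Pension Levy: 8% × 10,490.00 Cr = 839.20 Cr
Unemployment Insurance: 4% × 10,490.00 Cr = 419.60 Cr
Total withheld: 1,922.01 Cr + 839.20 Cr + 419.60 Cr = 3,180.81 Cr
Net pay: 10,490.00 Cr − 3,180.81 Cr = 7,309.19 Cr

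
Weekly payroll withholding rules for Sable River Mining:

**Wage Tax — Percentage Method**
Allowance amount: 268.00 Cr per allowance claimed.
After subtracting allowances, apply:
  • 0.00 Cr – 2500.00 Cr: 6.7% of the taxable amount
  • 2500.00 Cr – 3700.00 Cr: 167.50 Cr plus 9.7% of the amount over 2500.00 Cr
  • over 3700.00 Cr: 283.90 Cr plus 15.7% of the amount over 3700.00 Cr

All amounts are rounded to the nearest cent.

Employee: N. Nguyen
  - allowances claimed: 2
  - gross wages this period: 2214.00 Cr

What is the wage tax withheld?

112.43 Cr

Wage Tax: taxable = 2214.00 Cr − 2×268.00 Cr = 1678.00 Cr
  6.7% × 1678.00 Cr = 112.43 Cr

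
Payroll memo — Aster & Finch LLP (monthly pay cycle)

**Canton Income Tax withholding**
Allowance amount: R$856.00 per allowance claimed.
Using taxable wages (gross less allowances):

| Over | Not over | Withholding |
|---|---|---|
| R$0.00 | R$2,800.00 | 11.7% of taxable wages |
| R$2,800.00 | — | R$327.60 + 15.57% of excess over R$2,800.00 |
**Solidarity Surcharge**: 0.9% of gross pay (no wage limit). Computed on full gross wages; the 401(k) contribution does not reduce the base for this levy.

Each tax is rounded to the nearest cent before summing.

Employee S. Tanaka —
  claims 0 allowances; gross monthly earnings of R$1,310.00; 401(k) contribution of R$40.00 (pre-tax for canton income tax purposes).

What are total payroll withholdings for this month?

Canton Income Tax: taxable = R$1,310.00 − R$40.00 = R$1,270.00
  11.7% × R$1,270.00 = R$148.59
Solidarity Surcharge: 0.9% × R$1,310.00 = R$11.79
Total: R$148.59 + R$11.79 = R$160.38

R$160.38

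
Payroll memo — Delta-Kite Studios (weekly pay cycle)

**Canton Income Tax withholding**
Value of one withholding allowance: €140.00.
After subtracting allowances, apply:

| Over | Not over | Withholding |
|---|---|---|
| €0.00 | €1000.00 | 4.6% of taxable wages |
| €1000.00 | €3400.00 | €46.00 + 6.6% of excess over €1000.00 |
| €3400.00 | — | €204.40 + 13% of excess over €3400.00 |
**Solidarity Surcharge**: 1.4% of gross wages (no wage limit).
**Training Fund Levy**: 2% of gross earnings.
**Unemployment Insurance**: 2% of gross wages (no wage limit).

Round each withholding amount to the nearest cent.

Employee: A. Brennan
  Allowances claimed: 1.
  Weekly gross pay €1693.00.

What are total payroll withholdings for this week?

Canton Income Tax: taxable = €1693.00 − 1×€140.00 = €1553.00
  €46.00 + 6.6% × (€1553.00 − €1000.00) = €46.00 + 6.6% × €553.00 = €82.50
Solidarity Surcharge: 1.4% × €1693.00 = €23.70
Training Fund Levy: 2% × €1693.00 = €33.86
Unemployment Insurance: 2% × €1693.00 = €33.86
Total: €82.50 + €23.70 + €33.86 + €33.86 = €173.92

€173.92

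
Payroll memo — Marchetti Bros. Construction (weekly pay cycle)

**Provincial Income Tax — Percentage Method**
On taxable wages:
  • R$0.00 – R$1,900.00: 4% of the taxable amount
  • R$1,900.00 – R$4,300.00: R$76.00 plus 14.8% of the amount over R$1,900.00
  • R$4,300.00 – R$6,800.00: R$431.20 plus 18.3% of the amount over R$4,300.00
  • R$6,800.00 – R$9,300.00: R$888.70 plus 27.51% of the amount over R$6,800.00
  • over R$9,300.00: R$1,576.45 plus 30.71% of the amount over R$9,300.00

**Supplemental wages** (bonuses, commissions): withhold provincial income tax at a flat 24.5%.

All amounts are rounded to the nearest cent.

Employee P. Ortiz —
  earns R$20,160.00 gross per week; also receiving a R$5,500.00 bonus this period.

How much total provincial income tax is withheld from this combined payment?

R$6,259.06

Provincial Income Tax: taxable = R$20,160.00
  R$1,576.45 + 30.71% × (R$20,160.00 − R$9,300.00) = R$1,576.45 + 30.71% × R$10,860.00 = R$4,911.56
Supplemental (24.5% flat on bonus): 24.5% × R$5,500.00 = R$1,347.50
Total provincial income tax: R$4,911.56 + R$1,347.50 = R$6,259.06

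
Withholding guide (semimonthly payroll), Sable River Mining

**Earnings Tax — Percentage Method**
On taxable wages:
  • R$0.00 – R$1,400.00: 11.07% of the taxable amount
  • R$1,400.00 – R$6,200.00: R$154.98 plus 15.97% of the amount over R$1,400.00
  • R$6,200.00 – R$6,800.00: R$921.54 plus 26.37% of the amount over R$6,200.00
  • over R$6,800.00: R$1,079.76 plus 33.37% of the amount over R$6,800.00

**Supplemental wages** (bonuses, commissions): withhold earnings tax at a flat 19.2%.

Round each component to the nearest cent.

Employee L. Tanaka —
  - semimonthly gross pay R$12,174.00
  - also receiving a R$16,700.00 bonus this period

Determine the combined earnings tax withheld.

R$6,079.46

Earnings Tax: taxable = R$12,174.00
  R$1,079.76 + 33.37% × (R$12,174.00 − R$6,800.00) = R$1,079.76 + 33.37% × R$5,374.00 = R$2,873.06
Supplemental (19.2% flat on bonus): 19.2% × R$16,700.00 = R$3,206.40
Total earnings tax: R$2,873.06 + R$3,206.40 = R$6,079.46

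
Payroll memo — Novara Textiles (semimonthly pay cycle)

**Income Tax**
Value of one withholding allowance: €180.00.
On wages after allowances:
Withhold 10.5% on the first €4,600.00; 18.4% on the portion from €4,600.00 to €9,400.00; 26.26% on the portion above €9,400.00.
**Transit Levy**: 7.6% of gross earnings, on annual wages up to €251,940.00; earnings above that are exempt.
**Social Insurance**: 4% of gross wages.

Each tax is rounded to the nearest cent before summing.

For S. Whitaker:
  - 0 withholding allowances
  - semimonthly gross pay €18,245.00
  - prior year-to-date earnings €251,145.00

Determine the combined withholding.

€4,479.12

Income Tax: taxable = €18,245.00
  €1,366.20 + 26.26% × (€18,245.00 − €9,400.00) = €1,366.20 + 26.26% × €8,845.00 = €3,688.90
Transit Levy: cap €251,940.00 − YTD €251,145.00 = €795.00 subject; 7.6% × €795.00 = €60.42
Social Insurance: 4% × €18,245.00 = €729.80
Total: €3,688.90 + €60.42 + €729.80 = €4,479.12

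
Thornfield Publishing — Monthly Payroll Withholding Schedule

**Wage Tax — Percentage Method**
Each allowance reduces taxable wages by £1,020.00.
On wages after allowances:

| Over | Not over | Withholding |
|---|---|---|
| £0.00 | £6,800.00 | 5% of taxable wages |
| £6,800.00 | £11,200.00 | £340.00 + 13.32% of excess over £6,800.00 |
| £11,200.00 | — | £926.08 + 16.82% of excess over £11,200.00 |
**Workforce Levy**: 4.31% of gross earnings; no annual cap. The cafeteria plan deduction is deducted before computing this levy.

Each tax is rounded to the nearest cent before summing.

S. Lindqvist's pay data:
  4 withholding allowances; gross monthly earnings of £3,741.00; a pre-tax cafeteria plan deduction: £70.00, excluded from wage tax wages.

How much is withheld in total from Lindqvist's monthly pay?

£158.22

Wage Tax: taxable = £3,741.00 − £70.00 − 4×£1,020.00 = £-409.00
  Taxable ≤ 0 → £0.00
Workforce Levy: 4.31% × £3,671.00 = £158.22
Total: £0.00 + £158.22 = £158.22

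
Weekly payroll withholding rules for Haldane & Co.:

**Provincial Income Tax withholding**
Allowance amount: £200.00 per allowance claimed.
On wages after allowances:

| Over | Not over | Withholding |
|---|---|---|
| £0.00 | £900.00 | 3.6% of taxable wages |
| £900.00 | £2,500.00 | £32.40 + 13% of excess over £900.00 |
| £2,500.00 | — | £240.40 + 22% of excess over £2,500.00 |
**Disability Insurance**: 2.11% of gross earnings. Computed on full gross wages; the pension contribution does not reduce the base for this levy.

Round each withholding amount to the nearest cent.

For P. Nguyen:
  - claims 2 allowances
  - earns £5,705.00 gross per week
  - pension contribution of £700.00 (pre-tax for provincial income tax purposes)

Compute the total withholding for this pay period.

£823.88

Provincial Income Tax: taxable = £5,705.00 − £700.00 − 2×£200.00 = £4,605.00
  £240.40 + 22% × (£4,605.00 − £2,500.00) = £240.40 + 22% × £2,105.00 = £703.50
Disability Insurance: 2.11% × £5,705.00 = £120.38
Total: £703.50 + £120.38 = £823.88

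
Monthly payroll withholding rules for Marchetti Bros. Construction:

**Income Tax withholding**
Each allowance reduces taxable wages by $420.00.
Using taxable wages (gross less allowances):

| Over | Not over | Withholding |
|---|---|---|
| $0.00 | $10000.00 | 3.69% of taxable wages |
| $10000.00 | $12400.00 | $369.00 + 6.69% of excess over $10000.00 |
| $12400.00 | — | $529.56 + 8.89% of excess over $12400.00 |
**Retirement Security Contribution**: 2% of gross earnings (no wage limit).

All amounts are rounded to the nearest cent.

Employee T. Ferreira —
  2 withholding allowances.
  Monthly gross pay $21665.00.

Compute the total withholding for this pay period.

Income Tax: taxable = $21665.00 − 2×$420.00 = $20825.00
  $529.56 + 8.89% × ($20825.00 − $12400.00) = $529.56 + 8.89% × $8425.00 = $1278.54
Retirement Security Contribution: 2% × $21665.00 = $433.30
Total: $1278.54 + $433.30 = $1711.84

$1711.84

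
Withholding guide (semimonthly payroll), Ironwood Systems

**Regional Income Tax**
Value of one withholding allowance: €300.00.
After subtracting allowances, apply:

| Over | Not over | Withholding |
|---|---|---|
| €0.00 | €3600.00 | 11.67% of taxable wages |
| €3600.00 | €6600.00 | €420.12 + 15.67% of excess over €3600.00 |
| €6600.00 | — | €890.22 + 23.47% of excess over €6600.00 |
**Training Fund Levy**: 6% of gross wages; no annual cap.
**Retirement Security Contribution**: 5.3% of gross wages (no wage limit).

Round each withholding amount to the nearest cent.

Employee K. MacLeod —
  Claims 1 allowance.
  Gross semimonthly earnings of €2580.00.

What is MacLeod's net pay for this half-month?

Regional Income Tax: taxable = €2580.00 − 1×€300.00 = €2280.00
  11.67% × €2280.00 = €266.08
Training Fund Levy: 6% × €2580.00 = €154.80
Retirement Security Contribution: 5.3% × €2580.00 = €136.74
Total withheld: €266.08 + €154.80 + €136.74 = €557.62
Net pay: €2580.00 − €557.62 = €2022.38

€2022.38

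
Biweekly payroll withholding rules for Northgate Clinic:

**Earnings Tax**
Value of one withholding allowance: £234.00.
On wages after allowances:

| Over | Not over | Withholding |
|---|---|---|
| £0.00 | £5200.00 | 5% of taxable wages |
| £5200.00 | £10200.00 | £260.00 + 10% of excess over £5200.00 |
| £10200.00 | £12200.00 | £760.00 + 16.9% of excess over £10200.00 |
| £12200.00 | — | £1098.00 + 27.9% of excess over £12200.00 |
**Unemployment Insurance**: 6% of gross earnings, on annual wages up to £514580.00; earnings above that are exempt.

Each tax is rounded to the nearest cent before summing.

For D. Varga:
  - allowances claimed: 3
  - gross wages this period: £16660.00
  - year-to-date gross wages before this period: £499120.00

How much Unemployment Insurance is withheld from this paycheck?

Unemployment Insurance: cap £514580.00 − YTD £499120.00 = £15460.00 subject; 6% × £15460.00 = £927.60

£927.60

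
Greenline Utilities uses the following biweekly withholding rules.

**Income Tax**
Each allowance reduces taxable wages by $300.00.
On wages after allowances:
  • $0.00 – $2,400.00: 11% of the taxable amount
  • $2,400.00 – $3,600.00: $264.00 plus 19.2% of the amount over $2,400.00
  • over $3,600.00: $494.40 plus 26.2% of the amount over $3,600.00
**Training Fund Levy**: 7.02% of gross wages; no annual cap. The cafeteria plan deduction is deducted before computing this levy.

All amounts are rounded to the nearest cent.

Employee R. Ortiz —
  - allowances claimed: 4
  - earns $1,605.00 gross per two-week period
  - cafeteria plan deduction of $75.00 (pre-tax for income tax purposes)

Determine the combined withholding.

$143.71

Income Tax: taxable = $1,605.00 − $75.00 − 4×$300.00 = $330.00
  11% × $330.00 = $36.30
Training Fund Levy: 7.02% × $1,530.00 = $107.41
Total: $36.30 + $107.41 = $143.71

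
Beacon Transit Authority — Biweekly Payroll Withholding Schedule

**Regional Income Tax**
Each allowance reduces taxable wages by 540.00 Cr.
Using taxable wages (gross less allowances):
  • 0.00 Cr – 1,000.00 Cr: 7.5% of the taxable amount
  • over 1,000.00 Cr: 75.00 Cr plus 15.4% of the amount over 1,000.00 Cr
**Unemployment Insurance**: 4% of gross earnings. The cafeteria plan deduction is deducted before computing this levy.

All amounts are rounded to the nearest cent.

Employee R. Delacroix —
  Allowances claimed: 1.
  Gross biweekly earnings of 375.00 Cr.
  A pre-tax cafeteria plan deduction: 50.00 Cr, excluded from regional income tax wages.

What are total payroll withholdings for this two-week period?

Regional Income Tax: taxable = 375.00 Cr − 50.00 Cr − 1×540.00 Cr = -215.00 Cr
  Taxable ≤ 0 → 0.00 Cr
Unemployment Insurance: 4% × 325.00 Cr = 13.00 Cr
Total: 0.00 Cr + 13.00 Cr = 13.00 Cr

13.00 Cr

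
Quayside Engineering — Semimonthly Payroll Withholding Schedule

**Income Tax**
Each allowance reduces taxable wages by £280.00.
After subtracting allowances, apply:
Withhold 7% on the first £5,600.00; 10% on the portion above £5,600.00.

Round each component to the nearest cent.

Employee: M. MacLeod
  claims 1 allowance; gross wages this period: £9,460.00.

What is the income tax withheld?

Income Tax: taxable = £9,460.00 − 1×£280.00 = £9,180.00
  £392.00 + 10% × (£9,180.00 − £5,600.00) = £392.00 + 10% × £3,580.00 = £750.00

£750.00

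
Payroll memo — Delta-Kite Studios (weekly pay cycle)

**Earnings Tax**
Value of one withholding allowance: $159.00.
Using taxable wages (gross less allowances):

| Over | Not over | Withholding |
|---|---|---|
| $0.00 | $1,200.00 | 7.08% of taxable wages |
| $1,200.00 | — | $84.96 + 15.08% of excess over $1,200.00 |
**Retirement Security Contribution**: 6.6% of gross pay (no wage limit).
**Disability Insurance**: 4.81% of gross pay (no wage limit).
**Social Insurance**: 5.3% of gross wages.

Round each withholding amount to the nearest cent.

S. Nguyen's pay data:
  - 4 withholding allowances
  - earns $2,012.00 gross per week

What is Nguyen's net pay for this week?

Earnings Tax: taxable = $2,012.00 − 4×$159.00 = $1,376.00
  $84.96 + 15.08% × ($1,376.00 − $1,200.00) = $84.96 + 15.08% × $176.00 = $111.50
Retirement Security Contribution: 6.6% × $2,012.00 = $132.79
Disability Insurance: 4.81% × $2,012.00 = $96.78
Social Insurance: 5.3% × $2,012.00 = $106.64
Total withheld: $111.50 + $132.79 + $96.78 + $106.64 = $447.71
Net pay: $2,012.00 − $447.71 = $1,564.29

$1,564.29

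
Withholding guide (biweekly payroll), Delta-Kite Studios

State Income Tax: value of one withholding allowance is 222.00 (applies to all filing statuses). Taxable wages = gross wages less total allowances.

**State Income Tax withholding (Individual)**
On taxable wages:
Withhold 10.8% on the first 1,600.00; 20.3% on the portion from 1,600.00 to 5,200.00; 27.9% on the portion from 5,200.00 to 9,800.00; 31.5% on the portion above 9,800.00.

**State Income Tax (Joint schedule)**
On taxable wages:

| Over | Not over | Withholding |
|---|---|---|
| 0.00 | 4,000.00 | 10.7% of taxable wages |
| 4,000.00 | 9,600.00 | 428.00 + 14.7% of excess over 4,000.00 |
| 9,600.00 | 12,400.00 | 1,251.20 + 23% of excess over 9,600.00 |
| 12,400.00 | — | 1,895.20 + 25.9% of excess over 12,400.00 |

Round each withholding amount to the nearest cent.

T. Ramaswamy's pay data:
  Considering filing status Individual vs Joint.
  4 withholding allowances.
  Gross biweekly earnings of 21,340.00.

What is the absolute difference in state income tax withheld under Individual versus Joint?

1,561.71

State Income Tax (Individual): taxable = 21,340.00 − 4×222.00 = 20,452.00
  2,187.00 + 31.5% × (20,452.00 − 9,800.00) = 2,187.00 + 31.5% × 10,652.00 = 5,542.38
State Income Tax (Joint): taxable = 21,340.00 − 4×222.00 = 20,452.00
  1,895.20 + 25.9% × (20,452.00 − 12,400.00) = 1,895.20 + 25.9% × 8,052.00 = 3,980.67
Difference: |5,542.38 − 3,980.67| = 1,561.71 (higher under Individual)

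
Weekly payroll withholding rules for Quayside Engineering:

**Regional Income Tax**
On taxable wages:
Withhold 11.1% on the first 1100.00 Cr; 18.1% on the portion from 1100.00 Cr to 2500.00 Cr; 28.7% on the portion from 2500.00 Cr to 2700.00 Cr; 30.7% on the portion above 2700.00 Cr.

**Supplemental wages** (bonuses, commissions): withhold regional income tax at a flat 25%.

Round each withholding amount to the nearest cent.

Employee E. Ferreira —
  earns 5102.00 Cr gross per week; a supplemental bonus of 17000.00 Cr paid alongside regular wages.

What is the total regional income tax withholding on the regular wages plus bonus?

Regional Income Tax: taxable = 5102.00 Cr
  432.90 Cr + 30.7% × (5102.00 Cr − 2700.00 Cr) = 432.90 Cr + 30.7% × 2402.00 Cr = 1170.31 Cr
Supplemental (25% flat on bonus): 25% × 17000.00 Cr = 4250.00 Cr
Total regional income tax: 1170.31 Cr + 4250.00 Cr = 5420.31 Cr

5420.31 Cr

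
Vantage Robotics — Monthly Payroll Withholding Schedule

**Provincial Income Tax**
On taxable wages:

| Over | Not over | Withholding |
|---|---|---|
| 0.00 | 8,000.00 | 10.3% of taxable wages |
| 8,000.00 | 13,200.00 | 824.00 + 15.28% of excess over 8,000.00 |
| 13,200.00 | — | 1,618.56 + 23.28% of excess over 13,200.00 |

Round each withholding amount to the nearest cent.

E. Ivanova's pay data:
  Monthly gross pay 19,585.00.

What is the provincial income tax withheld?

3,104.99

Provincial Income Tax: taxable = 19,585.00
  1,618.56 + 23.28% × (19,585.00 − 13,200.00) = 1,618.56 + 23.28% × 6,385.00 = 3,104.99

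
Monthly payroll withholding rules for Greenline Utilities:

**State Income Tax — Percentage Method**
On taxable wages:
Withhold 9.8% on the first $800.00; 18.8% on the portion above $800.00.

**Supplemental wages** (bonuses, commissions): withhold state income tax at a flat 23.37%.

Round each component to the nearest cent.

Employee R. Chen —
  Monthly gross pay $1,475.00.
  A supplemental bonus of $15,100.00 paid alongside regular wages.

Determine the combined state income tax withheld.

$3,734.17

State Income Tax: taxable = $1,475.00
  $78.40 + 18.8% × ($1,475.00 − $800.00) = $78.40 + 18.8% × $675.00 = $205.30
Supplemental (23.37% flat on bonus): 23.37% × $15,100.00 = $3,528.87
Total state income tax: $205.30 + $3,528.87 = $3,734.17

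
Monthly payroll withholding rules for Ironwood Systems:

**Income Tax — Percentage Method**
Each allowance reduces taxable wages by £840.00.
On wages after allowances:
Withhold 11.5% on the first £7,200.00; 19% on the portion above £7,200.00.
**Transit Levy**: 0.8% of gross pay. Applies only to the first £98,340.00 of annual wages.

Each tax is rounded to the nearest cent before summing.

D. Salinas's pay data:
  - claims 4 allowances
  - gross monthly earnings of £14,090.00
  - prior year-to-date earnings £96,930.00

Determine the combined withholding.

£1,509.98

Income Tax: taxable = £14,090.00 − 4×£840.00 = £10,730.00
  £828.00 + 19% × (£10,730.00 − £7,200.00) = £828.00 + 19% × £3,530.00 = £1,498.70
Transit Levy: cap £98,340.00 − YTD £96,930.00 = £1,410.00 subject; 0.8% × £1,410.00 = £11.28
Total: £1,498.70 + £11.28 = £1,509.98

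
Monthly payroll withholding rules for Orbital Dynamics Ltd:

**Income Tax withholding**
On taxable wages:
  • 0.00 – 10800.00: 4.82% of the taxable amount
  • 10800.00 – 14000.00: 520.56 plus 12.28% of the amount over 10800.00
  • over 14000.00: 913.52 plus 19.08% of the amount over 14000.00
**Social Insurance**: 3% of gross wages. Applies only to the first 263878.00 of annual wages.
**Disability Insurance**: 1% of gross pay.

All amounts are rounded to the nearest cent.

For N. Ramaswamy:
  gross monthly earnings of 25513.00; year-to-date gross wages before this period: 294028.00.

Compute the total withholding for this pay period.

Income Tax: taxable = 25513.00
  913.52 + 19.08% × (25513.00 − 14000.00) = 913.52 + 19.08% × 11513.00 = 3110.20
Social Insurance: YTD 294028.00 ≥ cap 263878.00 → 0.00
Disability Insurance: 1% × 25513.00 = 255.13
Total: 3110.20 + 0.00 + 255.13 = 3365.33

3365.33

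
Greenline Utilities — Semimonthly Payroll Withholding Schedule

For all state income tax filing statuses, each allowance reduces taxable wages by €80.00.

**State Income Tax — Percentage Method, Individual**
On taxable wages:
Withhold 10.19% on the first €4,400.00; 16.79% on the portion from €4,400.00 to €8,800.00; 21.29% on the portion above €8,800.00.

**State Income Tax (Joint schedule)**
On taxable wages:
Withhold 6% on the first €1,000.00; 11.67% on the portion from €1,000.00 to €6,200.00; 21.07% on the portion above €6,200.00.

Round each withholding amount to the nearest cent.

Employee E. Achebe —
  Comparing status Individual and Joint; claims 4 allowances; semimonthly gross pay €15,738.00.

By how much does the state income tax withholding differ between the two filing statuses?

State Income Tax (Individual): taxable = €15,738.00 − 4×€80.00 = €15,418.00
  €1,187.12 + 21.29% × (€15,418.00 − €8,800.00) = €1,187.12 + 21.29% × €6,618.00 = €2,596.09
State Income Tax (Joint): taxable = €15,738.00 − 4×€80.00 = €15,418.00
  €666.84 + 21.07% × (€15,418.00 − €6,200.00) = €666.84 + 21.07% × €9,218.00 = €2,609.07
Difference: |€2,596.09 − €2,609.07| = €12.98 (higher under Joint)

€12.98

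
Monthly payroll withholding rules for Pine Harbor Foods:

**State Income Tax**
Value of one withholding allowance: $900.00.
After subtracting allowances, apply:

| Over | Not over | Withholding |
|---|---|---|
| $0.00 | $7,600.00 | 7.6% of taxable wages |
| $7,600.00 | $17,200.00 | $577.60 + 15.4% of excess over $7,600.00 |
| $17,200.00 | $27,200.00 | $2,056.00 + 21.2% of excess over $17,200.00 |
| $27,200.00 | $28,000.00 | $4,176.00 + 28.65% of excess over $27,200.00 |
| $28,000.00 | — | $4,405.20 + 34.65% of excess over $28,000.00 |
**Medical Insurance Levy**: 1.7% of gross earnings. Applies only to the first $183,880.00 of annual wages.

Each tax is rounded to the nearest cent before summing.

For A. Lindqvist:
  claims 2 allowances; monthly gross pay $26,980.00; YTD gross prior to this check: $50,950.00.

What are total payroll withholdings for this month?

State Income Tax: taxable = $26,980.00 − 2×$900.00 = $25,180.00
  $2,056.00 + 21.2% × ($25,180.00 − $17,200.00) = $2,056.00 + 21.2% × $7,980.00 = $3,747.76
Medical Insurance Levy: 1.7% × $26,980.00 = $458.66
Total: $3,747.76 + $458.66 = $4,206.42

$4,206.42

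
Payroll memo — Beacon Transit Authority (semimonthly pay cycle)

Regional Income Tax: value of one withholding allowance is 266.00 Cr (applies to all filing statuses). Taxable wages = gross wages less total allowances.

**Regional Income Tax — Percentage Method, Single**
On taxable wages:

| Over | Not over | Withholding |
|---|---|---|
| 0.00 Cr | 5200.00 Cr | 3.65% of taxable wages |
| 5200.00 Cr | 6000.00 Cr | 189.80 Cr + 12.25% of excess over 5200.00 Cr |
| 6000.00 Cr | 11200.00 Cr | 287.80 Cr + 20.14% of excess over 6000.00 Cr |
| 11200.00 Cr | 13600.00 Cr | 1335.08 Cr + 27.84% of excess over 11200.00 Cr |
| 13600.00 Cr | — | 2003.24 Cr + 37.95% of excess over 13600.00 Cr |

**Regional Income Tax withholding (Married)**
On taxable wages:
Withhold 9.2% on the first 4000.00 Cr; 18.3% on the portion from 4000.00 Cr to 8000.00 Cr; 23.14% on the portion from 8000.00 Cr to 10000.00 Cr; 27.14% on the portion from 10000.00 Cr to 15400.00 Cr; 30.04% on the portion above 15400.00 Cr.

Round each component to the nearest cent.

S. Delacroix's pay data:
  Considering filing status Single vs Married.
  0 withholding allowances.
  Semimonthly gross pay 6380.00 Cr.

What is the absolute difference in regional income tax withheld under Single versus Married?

439.21 Cr

Regional Income Tax (Single): taxable = 6380.00 Cr
  287.80 Cr + 20.14% × (6380.00 Cr − 6000.00 Cr) = 287.80 Cr + 20.14% × 380.00 Cr = 364.33 Cr
Regional Income Tax (Married): taxable = 6380.00 Cr
  368.00 Cr + 18.3% × (6380.00 Cr − 4000.00 Cr) = 368.00 Cr + 18.3% × 2380.00 Cr = 803.54 Cr
Difference: |364.33 Cr − 803.54 Cr| = 439.21 Cr (higher under Married)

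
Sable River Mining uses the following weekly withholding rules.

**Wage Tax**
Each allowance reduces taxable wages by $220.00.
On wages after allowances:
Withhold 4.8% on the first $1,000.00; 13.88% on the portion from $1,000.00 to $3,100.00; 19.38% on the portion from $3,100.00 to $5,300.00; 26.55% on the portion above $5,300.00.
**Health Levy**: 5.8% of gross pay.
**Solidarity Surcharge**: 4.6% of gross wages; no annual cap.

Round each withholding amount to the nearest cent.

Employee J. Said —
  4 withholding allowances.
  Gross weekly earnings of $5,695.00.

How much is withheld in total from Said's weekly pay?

$1,264.13

Wage Tax: taxable = $5,695.00 − 4×$220.00 = $4,815.00
  $339.48 + 19.38% × ($4,815.00 − $3,100.00) = $339.48 + 19.38% × $1,715.00 = $671.85
Health Levy: 5.8% × $5,695.00 = $330.31
Solidarity Surcharge: 4.6% × $5,695.00 = $261.97
Total: $671.85 + $330.31 + $261.97 = $1,264.13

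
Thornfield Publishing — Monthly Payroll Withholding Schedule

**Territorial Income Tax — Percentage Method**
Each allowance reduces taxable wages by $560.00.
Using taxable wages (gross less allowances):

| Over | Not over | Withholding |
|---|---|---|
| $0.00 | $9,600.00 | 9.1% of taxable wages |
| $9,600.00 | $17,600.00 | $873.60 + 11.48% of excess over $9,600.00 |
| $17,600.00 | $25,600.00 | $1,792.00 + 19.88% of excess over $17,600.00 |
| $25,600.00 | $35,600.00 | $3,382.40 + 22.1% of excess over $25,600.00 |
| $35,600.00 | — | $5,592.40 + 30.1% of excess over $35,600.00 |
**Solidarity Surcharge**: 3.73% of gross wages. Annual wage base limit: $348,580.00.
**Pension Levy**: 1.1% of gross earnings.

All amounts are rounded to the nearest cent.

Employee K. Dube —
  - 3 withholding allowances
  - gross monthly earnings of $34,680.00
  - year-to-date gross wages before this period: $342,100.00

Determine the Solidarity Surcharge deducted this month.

Solidarity Surcharge: cap $348,580.00 − YTD $342,100.00 = $6,480.00 subject; 3.73% × $6,480.00 = $241.70

$241.70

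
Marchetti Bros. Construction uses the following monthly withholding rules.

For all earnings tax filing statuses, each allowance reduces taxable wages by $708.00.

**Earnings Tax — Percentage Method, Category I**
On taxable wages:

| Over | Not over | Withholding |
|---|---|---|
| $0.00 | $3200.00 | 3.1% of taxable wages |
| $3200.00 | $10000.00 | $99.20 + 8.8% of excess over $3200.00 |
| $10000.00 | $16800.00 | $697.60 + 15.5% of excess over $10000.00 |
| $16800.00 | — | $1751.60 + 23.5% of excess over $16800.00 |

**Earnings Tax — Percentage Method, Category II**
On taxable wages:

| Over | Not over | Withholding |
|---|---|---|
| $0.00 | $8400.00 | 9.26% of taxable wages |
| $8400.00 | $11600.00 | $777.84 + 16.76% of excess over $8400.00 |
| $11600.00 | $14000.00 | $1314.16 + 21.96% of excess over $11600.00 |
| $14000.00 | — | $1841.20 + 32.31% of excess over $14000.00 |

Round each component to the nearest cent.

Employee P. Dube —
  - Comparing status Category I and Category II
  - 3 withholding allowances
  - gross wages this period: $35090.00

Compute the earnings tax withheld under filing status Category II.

Earnings Tax (Category II): taxable = $35090.00 − 3×$708.00 = $32966.00
  $1841.20 + 32.31% × ($32966.00 − $14000.00) = $1841.20 + 32.31% × $18966.00 = $7969.11

$7969.11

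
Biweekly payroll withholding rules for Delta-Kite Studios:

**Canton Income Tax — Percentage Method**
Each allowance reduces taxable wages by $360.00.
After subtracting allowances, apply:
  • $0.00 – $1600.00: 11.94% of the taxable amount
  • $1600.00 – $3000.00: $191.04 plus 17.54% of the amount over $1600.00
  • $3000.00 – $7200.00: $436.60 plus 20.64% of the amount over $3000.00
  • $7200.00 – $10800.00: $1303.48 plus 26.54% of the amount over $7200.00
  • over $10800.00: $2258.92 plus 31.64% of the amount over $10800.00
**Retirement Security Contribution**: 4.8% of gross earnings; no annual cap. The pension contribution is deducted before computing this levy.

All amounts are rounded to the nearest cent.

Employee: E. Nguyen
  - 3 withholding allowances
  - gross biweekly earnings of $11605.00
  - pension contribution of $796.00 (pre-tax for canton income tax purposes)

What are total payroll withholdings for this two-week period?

$2493.51

Canton Income Tax: taxable = $11605.00 − $796.00 − 3×$360.00 = $9729.00
  $1303.48 + 26.54% × ($9729.00 − $7200.00) = $1303.48 + 26.54% × $2529.00 = $1974.68
Retirement Security Contribution: 4.8% × $10809.00 = $518.83
Total: $1974.68 + $518.83 = $2493.51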